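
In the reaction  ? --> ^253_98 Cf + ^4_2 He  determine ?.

Conserve mass number: A = 253 + 4, so A = 257.
Conserve atomic number: Z = 98 + 2, so Z = 100.
Z = 100 is fermium, so the species is ^257_100 Fm.

Fm-257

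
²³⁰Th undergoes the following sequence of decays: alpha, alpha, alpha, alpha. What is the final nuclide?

Start: (A, Z) = (230, 90).
After α: (226, 88).
After α: (222, 86).
After α: (218, 84).
After α: (214, 82).
Z = 82 is lead.

Pb-214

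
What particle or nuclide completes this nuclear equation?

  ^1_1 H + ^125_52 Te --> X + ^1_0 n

Conserve mass number: 1 + 125 = A + 1, so A = 125.
Conserve atomic number: 1 + 52 = Z + 0, so Z = 53.
Z = 53 is iodine, so the species is ^125_53 I.

I-125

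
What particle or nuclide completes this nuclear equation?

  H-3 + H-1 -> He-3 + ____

Conserve mass number: 3 + 1 = 3 + A, so A = 1.
Conserve atomic number: 1 + 1 = 2 + Z, so Z = 0.
A = 1 and Z = 0 is n — a neutron.

neutron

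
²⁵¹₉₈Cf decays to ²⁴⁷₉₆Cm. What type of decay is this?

ΔA = 247 − 251 = -4; ΔZ = 96 − 98 = -2.
A drops by 4 and Z drops by 2 — the signature of alpha emission.

alpha decay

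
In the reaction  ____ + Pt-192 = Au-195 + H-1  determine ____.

Conserve mass number: A + 192 = 195 + 1, so A = 4.
Conserve atomic number: Z + 78 = 79 + 1, so Z = 2.
A = 4 and Z = 2 is He-4 — an alpha particle.

alpha particle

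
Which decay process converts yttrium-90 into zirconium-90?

beta-minus decay

ΔA = 90 − 90 = 0; ΔZ = 40 − 39 = +1.
A is unchanged and Z rises by 1 — a neutron has become a proton (β⁻ decay).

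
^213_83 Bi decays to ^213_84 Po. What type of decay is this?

ΔA = 213 − 213 = 0; ΔZ = 84 − 83 = +1.
A is unchanged and Z rises by 1 — a neutron has become a proton (β⁻ decay).

beta-minus decay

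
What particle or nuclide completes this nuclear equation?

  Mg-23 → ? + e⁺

Conserve mass number: 23 = A + 0, so A = 23.
Conserve atomic number: 12 = Z + 1, so Z = 11.
Z = 11 is sodium, so the species is Na-23.

Na-23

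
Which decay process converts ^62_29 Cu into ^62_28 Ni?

beta-plus decay or electron capture

ΔA = 62 − 62 = 0; ΔZ = 28 − 29 = -1.
A is unchanged and Z drops by 1 — a proton has become a neutron (β⁺ emission or electron capture).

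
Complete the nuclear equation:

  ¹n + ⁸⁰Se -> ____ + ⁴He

Conserve mass number: 1 + 80 = A + 4, so A = 77.
Conserve atomic number: 0 + 34 = Z + 2, so Z = 32.
Z = 32 is germanium, so the species is ⁷⁷Ge.

Ge-77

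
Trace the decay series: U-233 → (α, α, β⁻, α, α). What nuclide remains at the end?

At-217

Start: (A, Z) = (233, 92).
After α: (229, 90).
After α: (225, 88).
After β⁻: (225, 89).
After α: (221, 87).
After α: (217, 85).
Z = 85 is astatine.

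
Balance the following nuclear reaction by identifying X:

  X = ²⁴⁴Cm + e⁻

Conserve mass number: A = 244 + 0, so A = 244.
Conserve atomic number: Z = 96 − 1, so Z = 95.
Z = 95 is americium, so the species is ²⁴⁴Am.

Am-244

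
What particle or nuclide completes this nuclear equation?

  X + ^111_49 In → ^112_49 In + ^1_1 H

deuteron

Conserve mass number: A + 111 = 112 + 1, so A = 2.
Conserve atomic number: Z + 49 = 49 + 1, so Z = 1.
A = 2 and Z = 1 is ^2_1 H — a deuteron.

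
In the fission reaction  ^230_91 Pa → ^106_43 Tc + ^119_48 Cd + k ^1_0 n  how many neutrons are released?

Conserve mass number: 230 = 106 + 119 + k, so k = 230 − 225 = 5.
Check atomic number: 91 = 43 + 48 + 0 = 91. ✓

5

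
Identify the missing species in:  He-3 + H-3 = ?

Li-6

Conserve mass number: 3 + 3 = A, so A = 6.
Conserve atomic number: 2 + 1 = Z, so Z = 3.
Z = 3 is lithium, so the species is Li-6.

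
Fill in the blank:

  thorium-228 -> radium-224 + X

alpha particle

Conserve mass number: 228 = 224 + A, so A = 4.
Conserve atomic number: 90 = 88 + Z, so Z = 2.
A = 4 and Z = 2 is helium-4 — an alpha particle.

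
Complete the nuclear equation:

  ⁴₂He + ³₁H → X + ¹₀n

Li-6

Conserve mass number: 4 + 3 = A + 1, so A = 6.
Conserve atomic number: 2 + 1 = Z + 0, so Z = 3.
Z = 3 is lithium, so the species is ⁶₃Li.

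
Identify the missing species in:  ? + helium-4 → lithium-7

Conserve mass number: A + 4 = 7, so A = 3.
Conserve atomic number: Z + 2 = 3, so Z = 1.
A = 3 and Z = 1 is hydrogen-3 — a triton.

triton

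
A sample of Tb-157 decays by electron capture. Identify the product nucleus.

Gd-157

Electron capture: mass number changes by +0, atomic number by -1.
A: 157 = 157; Z: 65 − 1 = 64.
Z = 64 is gadolinium, so the daughter is Gd-157.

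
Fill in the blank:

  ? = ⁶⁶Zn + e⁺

Ga-66

Conserve mass number: A = 66 + 0, so A = 66.
Conserve atomic number: Z = 30 + 1, so Z = 31.
Z = 31 is gallium, so the species is ⁶⁶Ga.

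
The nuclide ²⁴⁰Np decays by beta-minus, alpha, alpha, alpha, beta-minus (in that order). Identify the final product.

Start: (A, Z) = (240, 93).
After β⁻: (240, 94).
After α: (236, 92).
After α: (232, 90).
After α: (228, 88).
After β⁻: (228, 89).
Z = 89 is actinium.

Ac-228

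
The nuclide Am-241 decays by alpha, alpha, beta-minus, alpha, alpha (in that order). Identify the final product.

Start: (A, Z) = (241, 95).
After α: (237, 93).
After α: (233, 91).
After β⁻: (233, 92).
After α: (229, 90).
After α: (225, 88).
Z = 88 is radium.

Ra-225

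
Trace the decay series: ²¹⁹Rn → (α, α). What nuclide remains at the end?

Start: (A, Z) = (219, 86).
After α: (215, 84).
After α: (211, 82).
Z = 82 is lead.

Pb-211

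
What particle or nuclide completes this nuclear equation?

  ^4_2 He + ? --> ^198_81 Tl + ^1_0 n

Au-195

Conserve mass number: 4 + A = 198 + 1, so A = 195.
Conserve atomic number: 2 + Z = 81 + 0, so Z = 79.
Z = 79 is gold, so the species is ^195_79 Au.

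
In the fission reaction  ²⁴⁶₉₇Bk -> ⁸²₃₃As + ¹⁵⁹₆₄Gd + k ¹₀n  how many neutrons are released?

5

Conserve mass number: 246 = 82 + 159 + k, so k = 246 − 241 = 5.
Check atomic number: 97 = 33 + 64 + 0 = 97. ✓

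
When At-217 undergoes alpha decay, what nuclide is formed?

Alpha decay: mass number changes by -4, atomic number by -2.
A: 217 − 4 = 213; Z: 85 − 2 = 83.
Z = 83 is bismuth, so the daughter is Bi-213.

Bi-213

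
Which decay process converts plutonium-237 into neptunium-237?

ΔA = 237 − 237 = 0; ΔZ = 93 − 94 = -1.
A is unchanged and Z drops by 1 — a proton has become a neutron (β⁺ emission or electron capture).

beta-plus decay or electron capture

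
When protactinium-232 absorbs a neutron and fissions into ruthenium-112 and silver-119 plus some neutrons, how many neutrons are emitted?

2

Conserve mass number: 233 = 112 + 119 + k, so k = 233 − 231 = 2.
Check atomic number: 91 = 44 + 47 + 0 = 91. ✓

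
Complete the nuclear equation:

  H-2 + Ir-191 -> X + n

Conserve mass number: 2 + 191 = A + 1, so A = 192.
Conserve atomic number: 1 + 77 = Z + 0, so Z = 78.
Z = 78 is platinum, so the species is Pt-192.

Pt-192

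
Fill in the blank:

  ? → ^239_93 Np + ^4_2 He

Conserve mass number: A = 239 + 4, so A = 243.
Conserve atomic number: Z = 93 + 2, so Z = 95.
Z = 95 is americium, so the species is ^243_95 Am.

Am-243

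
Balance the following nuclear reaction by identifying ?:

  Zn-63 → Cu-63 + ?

Conserve mass number: 63 = 63 + A, so A = 0.
Conserve atomic number: 30 = 29 + Z, so Z = 1.
A = 0 and Z = 1 is e⁺ — a positron.

positron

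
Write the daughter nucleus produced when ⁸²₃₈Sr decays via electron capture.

Rb-82

Electron capture: mass number changes by +0, atomic number by -1.
A: 82 = 82; Z: 38 − 1 = 37.
Z = 37 is rubidium, so the daughter is ⁸²₃₇Rb.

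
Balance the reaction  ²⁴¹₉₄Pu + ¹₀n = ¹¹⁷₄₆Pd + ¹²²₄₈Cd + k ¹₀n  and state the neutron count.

Conserve mass number: 242 = 117 + 122 + k, so k = 242 − 239 = 3.
Check atomic number: 94 = 46 + 48 + 0 = 94. ✓

3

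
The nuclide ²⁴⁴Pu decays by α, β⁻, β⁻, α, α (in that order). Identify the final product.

Th-232

Start: (A, Z) = (244, 94).
After α: (240, 92).
After β⁻: (240, 93).
After β⁻: (240, 94).
After α: (236, 92).
After α: (232, 90).
Z = 90 is thorium.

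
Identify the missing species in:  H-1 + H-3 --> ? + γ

He-4

Conserve mass number: 1 + 3 = A + 0, so A = 4.
Conserve atomic number: 1 + 1 = Z + 0, so Z = 2.
A = 4 and Z = 2 is He-4 — an alpha particle.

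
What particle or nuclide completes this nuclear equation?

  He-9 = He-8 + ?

Conserve mass number: 9 = 8 + A, so A = 1.
Conserve atomic number: 2 = 2 + Z, so Z = 0.
A = 1 and Z = 0 is n — a neutron.

neutron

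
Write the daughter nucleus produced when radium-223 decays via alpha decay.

Rn-219

Alpha decay: mass number changes by -4, atomic number by -2.
A: 223 − 4 = 219; Z: 88 − 2 = 86.
Z = 86 is radon, so the daughter is radon-219.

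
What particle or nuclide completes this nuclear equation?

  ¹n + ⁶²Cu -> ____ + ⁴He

Co-59

Conserve mass number: 1 + 62 = A + 4, so A = 59.
Conserve atomic number: 0 + 29 = Z + 2, so Z = 27.
Z = 27 is cobalt, so the species is ⁵⁹Co.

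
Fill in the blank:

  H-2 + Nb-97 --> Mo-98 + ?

neutron

Conserve mass number: 2 + 97 = 98 + A, so A = 1.
Conserve atomic number: 1 + 41 = 42 + Z, so Z = 0.
A = 1 and Z = 0 is n — a neutron.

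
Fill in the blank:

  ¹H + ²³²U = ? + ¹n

Conserve mass number: 1 + 232 = A + 1, so A = 232.
Conserve atomic number: 1 + 92 = Z + 0, so Z = 93.
Z = 93 is neptunium, so the species is ²³²Np.

Np-232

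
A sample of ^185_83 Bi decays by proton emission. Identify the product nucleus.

Proton emission: mass number changes by -1, atomic number by -1.
A: 185 − 1 = 184; Z: 83 − 1 = 82.
Z = 82 is lead, so the daughter is ^184_82 Pb.

Pb-184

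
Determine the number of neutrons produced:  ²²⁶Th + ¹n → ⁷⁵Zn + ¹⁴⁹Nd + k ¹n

Conserve mass number: 227 = 75 + 149 + k, so k = 227 − 224 = 3.
Check atomic number: 90 = 30 + 60 + 0 = 90. ✓

3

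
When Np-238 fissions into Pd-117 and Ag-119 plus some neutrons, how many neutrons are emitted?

2

Conserve mass number: 238 = 117 + 119 + k, so k = 238 − 236 = 2.
Check atomic number: 93 = 46 + 47 + 0 = 93. ✓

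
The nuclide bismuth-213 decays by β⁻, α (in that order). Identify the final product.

Pb-209

Start: (A, Z) = (213, 83).
After β⁻: (213, 84).
After α: (209, 82).
Z = 82 is lead.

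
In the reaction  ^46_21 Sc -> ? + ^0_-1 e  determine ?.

Conserve mass number: 46 = A + 0, so A = 46.
Conserve atomic number: 21 = Z − 1, so Z = 22.
Z = 22 is titanium, so the species is ^46_22 Ti.

Ti-46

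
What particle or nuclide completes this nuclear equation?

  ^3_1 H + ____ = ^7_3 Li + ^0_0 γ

Conserve mass number: 3 + A = 7 + 0, so A = 4.
Conserve atomic number: 1 + Z = 3 + 0, so Z = 2.
A = 4 and Z = 2 is ^4_2 He — an alpha particle.

alpha particle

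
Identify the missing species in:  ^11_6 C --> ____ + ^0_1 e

B-11

Conserve mass number: 11 = A + 0, so A = 11.
Conserve atomic number: 6 = Z + 1, so Z = 5.
Z = 5 is boron, so the species is ^11_5 B.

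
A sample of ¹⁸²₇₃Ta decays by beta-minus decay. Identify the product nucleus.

Beta-minus decay: mass number changes by +0, atomic number by +1.
A: 182 = 182; Z: 73 + 1 = 74.
Z = 74 is tungsten, so the daughter is ¹⁸²₇₄W.

W-182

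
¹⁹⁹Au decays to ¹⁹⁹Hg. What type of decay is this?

beta-minus decay

ΔA = 199 − 199 = 0; ΔZ = 80 − 79 = +1.
A is unchanged and Z rises by 1 — a neutron has become a proton (β⁻ decay).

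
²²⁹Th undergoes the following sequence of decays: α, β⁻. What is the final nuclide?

Start: (A, Z) = (229, 90).
After α: (225, 88).
After β⁻: (225, 89).
Z = 89 is actinium.

Ac-225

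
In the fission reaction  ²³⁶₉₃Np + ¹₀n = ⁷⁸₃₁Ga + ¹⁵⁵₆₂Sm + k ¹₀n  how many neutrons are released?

Conserve mass number: 237 = 78 + 155 + k, so k = 237 − 233 = 4.
Check atomic number: 93 = 31 + 62 + 0 = 93. ✓

4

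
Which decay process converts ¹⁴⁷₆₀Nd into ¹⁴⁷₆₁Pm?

ΔA = 147 − 147 = 0; ΔZ = 61 − 60 = +1.
A is unchanged and Z rises by 1 — a neutron has become a proton (β⁻ decay).

beta-minus decay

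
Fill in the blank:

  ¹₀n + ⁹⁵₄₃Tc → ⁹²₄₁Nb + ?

Conserve mass number: 1 + 95 = 92 + A, so A = 4.
Conserve atomic number: 0 + 43 = 41 + Z, so Z = 2.
A = 4 and Z = 2 is ⁴₂He — an alpha particle.

alpha particle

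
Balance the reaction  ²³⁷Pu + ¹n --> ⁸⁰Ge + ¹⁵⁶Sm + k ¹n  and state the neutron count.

2

Conserve mass number: 238 = 80 + 156 + k, so k = 238 − 236 = 2.
Check atomic number: 94 = 32 + 62 + 0 = 94. ✓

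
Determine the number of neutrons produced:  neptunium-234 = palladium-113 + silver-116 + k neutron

5

Conserve mass number: 234 = 113 + 116 + k, so k = 234 − 229 = 5.
Check atomic number: 93 = 46 + 47 + 0 = 93. ✓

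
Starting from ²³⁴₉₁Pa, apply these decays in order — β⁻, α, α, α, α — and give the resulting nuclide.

Start: (A, Z) = (234, 91).
After β⁻: (234, 92).
After α: (230, 90).
After α: (226, 88).
After α: (222, 86).
After α: (218, 84).
Z = 84 is polonium.

Po-218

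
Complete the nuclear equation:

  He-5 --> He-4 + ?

Conserve mass number: 5 = 4 + A, so A = 1.
Conserve atomic number: 2 = 2 + Z, so Z = 0.
A = 1 and Z = 0 is n — a neutron.

neutron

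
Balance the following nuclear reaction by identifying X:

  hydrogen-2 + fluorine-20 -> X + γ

Conserve mass number: 2 + 20 = A + 0, so A = 22.
Conserve atomic number: 1 + 9 = Z + 0, so Z = 10.
Z = 10 is neon, so the species is neon-22.

Ne-22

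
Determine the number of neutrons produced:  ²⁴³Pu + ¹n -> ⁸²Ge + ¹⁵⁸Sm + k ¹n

4

Conserve mass number: 244 = 82 + 158 + k, so k = 244 − 240 = 4.
Check atomic number: 94 = 32 + 62 + 0 = 94. ✓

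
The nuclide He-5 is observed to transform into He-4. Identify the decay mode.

neutron emission

ΔA = 4 − 5 = -1; ΔZ = 2 − 2 = +0.
A drops by 1 with Z unchanged — a neutron was emitted.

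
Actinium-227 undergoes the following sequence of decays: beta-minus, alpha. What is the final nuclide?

Start: (A, Z) = (227, 89).
After β⁻: (227, 90).
After α: (223, 88).
Z = 88 is radium.

Ra-223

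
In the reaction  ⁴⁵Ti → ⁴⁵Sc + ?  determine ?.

Conserve mass number: 45 = 45 + A, so A = 0.
Conserve atomic number: 22 = 21 + Z, so Z = 1.
A = 0 and Z = 1 is e⁺ — a positron.

positron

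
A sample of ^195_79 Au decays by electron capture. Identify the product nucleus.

Pt-195

Electron capture: mass number changes by +0, atomic number by -1.
A: 195 = 195; Z: 79 − 1 = 78.
Z = 78 is platinum, so the daughter is ^195_78 Pt.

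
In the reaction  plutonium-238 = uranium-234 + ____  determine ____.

alpha particle

Conserve mass number: 238 = 234 + A, so A = 4.
Conserve atomic number: 94 = 92 + Z, so Z = 2.
A = 4 and Z = 2 is helium-4 — an alpha particle.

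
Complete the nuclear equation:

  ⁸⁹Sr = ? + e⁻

Y-89

Conserve mass number: 89 = A + 0, so A = 89.
Conserve atomic number: 38 = Z − 1, so Z = 39.
Z = 39 is yttrium, so the species is ⁸⁹Y.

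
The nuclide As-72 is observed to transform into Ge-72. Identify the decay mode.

ΔA = 72 − 72 = 0; ΔZ = 32 − 33 = -1.
A is unchanged and Z drops by 1 — a proton has become a neutron (β⁺ emission or electron capture).

beta-plus decay or electron capture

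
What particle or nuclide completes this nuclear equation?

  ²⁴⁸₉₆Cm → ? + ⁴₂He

Pu-244

Conserve mass number: 248 = A + 4, so A = 244.
Conserve atomic number: 96 = Z + 2, so Z = 94.
Z = 94 is plutonium, so the species is ²⁴⁴₉₄Pu.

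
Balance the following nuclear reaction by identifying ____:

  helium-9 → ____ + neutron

He-8

Conserve mass number: 9 = A + 1, so A = 8.
Conserve atomic number: 2 = Z + 0, so Z = 2.
Z = 2 is helium, so the species is helium-8.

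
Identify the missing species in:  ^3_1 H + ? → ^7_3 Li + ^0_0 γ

alpha particle

Conserve mass number: 3 + A = 7 + 0, so A = 4.
Conserve atomic number: 1 + Z = 3 + 0, so Z = 2.
A = 4 and Z = 2 is ^4_2 He — an alpha particle.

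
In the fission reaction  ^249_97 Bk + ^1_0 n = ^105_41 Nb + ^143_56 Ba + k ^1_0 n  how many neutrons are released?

Conserve mass number: 250 = 105 + 143 + k, so k = 250 − 248 = 2.
Check atomic number: 97 = 41 + 56 + 0 = 97. ✓

2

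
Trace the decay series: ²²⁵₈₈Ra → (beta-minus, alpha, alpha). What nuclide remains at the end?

At-217

Start: (A, Z) = (225, 88).
After β⁻: (225, 89).
After α: (221, 87).
After α: (217, 85).
Z = 85 is astatine.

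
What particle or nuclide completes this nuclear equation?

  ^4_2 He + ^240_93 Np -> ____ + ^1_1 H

Conserve mass number: 4 + 240 = A + 1, so A = 243.
Conserve atomic number: 2 + 93 = Z + 1, so Z = 94.
Z = 94 is plutonium, so the species is ^243_94 Pu.

Pu-243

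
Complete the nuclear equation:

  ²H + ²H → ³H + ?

Conserve mass number: 2 + 2 = 3 + A, so A = 1.
Conserve atomic number: 1 + 1 = 1 + Z, so Z = 1.
A = 1 and Z = 1 is ¹H — a proton.

proton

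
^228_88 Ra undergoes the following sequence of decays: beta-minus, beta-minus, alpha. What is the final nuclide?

Start: (A, Z) = (228, 88).
After β⁻: (228, 89).
After β⁻: (228, 90).
After α: (224, 88).
Z = 88 is radium.

Ra-224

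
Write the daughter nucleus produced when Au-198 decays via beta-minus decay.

Hg-198

Beta-minus decay: mass number changes by +0, atomic number by +1.
A: 198 = 198; Z: 79 + 1 = 80.
Z = 80 is mercury, so the daughter is Hg-198.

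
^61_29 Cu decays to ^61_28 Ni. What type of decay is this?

ΔA = 61 − 61 = 0; ΔZ = 28 − 29 = -1.
A is unchanged and Z drops by 1 — a proton has become a neutron (β⁺ emission or electron capture).

beta-plus decay or electron capture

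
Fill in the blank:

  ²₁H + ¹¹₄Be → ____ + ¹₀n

Conserve mass number: 2 + 11 = A + 1, so A = 12.
Conserve atomic number: 1 + 4 = Z + 0, so Z = 5.
Z = 5 is boron, so the species is ¹²₅B.

B-12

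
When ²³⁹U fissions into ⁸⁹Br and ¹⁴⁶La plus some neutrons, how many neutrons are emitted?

Conserve mass number: 239 = 89 + 146 + k, so k = 239 − 235 = 4.
Check atomic number: 92 = 35 + 57 + 0 = 92. ✓

4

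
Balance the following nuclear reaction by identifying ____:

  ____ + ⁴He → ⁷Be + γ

Conserve mass number: A + 4 = 7 + 0, so A = 3.
Conserve atomic number: Z + 2 = 4 + 0, so Z = 2.
Z = 2 is helium, so the species is ³He.

He-3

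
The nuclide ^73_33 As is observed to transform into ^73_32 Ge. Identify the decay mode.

beta-plus decay or electron capture

ΔA = 73 − 73 = 0; ΔZ = 32 − 33 = -1.
A is unchanged and Z drops by 1 — a proton has become a neutron (β⁺ emission or electron capture).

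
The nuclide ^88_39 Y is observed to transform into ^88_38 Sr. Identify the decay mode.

beta-plus decay or electron capture

ΔA = 88 − 88 = 0; ΔZ = 38 − 39 = -1.
A is unchanged and Z drops by 1 — a proton has become a neutron (β⁺ emission or electron capture).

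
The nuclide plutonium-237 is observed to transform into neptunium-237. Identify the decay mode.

beta-plus decay or electron capture

ΔA = 237 − 237 = 0; ΔZ = 93 − 94 = -1.
A is unchanged and Z drops by 1 — a proton has become a neutron (β⁺ emission or electron capture).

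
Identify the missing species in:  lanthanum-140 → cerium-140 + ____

Conserve mass number: 140 = 140 + A, so A = 0.
Conserve atomic number: 57 = 58 + Z, so Z = -1.
A = 0 and Z = -1 is e⁻ — a beta-minus particle.

beta-minus particle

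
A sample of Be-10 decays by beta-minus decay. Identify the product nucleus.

Beta-minus decay: mass number changes by +0, atomic number by +1.
A: 10 = 10; Z: 4 + 1 = 5.
Z = 5 is boron, so the daughter is B-10.

B-10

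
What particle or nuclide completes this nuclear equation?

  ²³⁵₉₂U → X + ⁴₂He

Conserve mass number: 235 = A + 4, so A = 231.
Conserve atomic number: 92 = Z + 2, so Z = 90.
Z = 90 is thorium, so the species is ²³¹₉₀Th.

Th-231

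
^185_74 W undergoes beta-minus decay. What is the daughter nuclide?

Re-185

Beta-minus decay: mass number changes by +0, atomic number by +1.
A: 185 = 185; Z: 74 + 1 = 75.
Z = 75 is rhenium, so the daughter is ^185_75 Re.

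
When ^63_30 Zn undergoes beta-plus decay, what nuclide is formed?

Cu-63

Beta-plus decay: mass number changes by +0, atomic number by -1.
A: 63 = 63; Z: 30 − 1 = 29.
Z = 29 is copper, so the daughter is ^63_29 Cu.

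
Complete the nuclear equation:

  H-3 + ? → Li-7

Conserve mass number: 3 + A = 7, so A = 4.
Conserve atomic number: 1 + Z = 3, so Z = 2.
A = 4 and Z = 2 is He-4 — an alpha particle.

alpha particle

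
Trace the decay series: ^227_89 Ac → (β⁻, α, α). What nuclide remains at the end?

Rn-219

Start: (A, Z) = (227, 89).
After β⁻: (227, 90).
After α: (223, 88).
After α: (219, 86).
Z = 86 is radon.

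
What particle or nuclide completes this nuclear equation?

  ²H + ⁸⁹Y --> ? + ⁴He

Sr-87

Conserve mass number: 2 + 89 = A + 4, so A = 87.
Conserve atomic number: 1 + 39 = Z + 2, so Z = 38.
Z = 38 is strontium, so the species is ⁸⁷Sr.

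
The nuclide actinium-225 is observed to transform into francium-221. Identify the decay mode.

ΔA = 221 − 225 = -4; ΔZ = 87 − 89 = -2.
A drops by 4 and Z drops by 2 — the signature of alpha emission.

alpha decay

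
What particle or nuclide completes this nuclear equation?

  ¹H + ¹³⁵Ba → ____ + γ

La-136

Conserve mass number: 1 + 135 = A + 0, so A = 136.
Conserve atomic number: 1 + 56 = Z + 0, so Z = 57.
Z = 57 is lanthanum, so the species is ¹³⁶La.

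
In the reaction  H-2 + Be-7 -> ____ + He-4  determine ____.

Li-5

Conserve mass number: 2 + 7 = A + 4, so A = 5.
Conserve atomic number: 1 + 4 = Z + 2, so Z = 3.
Z = 3 is lithium, so the species is Li-5.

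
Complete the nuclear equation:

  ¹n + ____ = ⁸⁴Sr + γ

Sr-83

Conserve mass number: 1 + A = 84 + 0, so A = 83.
Conserve atomic number: 0 + Z = 38 + 0, so Z = 38.
Z = 38 is strontium, so the species is ⁸³Sr.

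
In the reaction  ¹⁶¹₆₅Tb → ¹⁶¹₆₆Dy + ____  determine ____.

beta-minus particle

Conserve mass number: 161 = 161 + A, so A = 0.
Conserve atomic number: 65 = 66 + Z, so Z = -1.
A = 0 and Z = -1 is ⁰₋₁e — a beta-minus particle.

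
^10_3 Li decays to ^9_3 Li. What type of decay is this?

neutron emission

ΔA = 9 − 10 = -1; ΔZ = 3 − 3 = +0.
A drops by 1 with Z unchanged — a neutron was emitted.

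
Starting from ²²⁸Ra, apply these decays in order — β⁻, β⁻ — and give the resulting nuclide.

Th-228

Start: (A, Z) = (228, 88).
After β⁻: (228, 89).
After β⁻: (228, 90).
Z = 90 is thorium.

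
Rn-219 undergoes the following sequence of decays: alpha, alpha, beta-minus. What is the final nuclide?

Start: (A, Z) = (219, 86).
After α: (215, 84).
After α: (211, 82).
After β⁻: (211, 83).
Z = 83 is bismuth.

Bi-211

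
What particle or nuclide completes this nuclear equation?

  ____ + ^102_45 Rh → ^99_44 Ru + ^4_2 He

Conserve mass number: A + 102 = 99 + 4, so A = 1.
Conserve atomic number: Z + 45 = 44 + 2, so Z = 1.
A = 1 and Z = 1 is ^1_1 H — a proton.

proton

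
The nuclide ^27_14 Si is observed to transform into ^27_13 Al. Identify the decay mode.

ΔA = 27 − 27 = 0; ΔZ = 13 − 14 = -1.
A is unchanged and Z drops by 1 — a proton has become a neutron (β⁺ emission or electron capture).

beta-plus decay or electron capture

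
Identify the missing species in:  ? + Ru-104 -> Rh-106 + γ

deuteron

Conserve mass number: A + 104 = 106 + 0, so A = 2.
Conserve atomic number: Z + 44 = 45 + 0, so Z = 1.
A = 2 and Z = 1 is H-2 — a deuteron.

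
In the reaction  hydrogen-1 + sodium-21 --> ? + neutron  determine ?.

Mg-21

Conserve mass number: 1 + 21 = A + 1, so A = 21.
Conserve atomic number: 1 + 11 = Z + 0, so Z = 12.
Z = 12 is magnesium, so the species is magnesium-21.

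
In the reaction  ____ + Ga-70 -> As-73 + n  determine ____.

alpha particle

Conserve mass number: A + 70 = 73 + 1, so A = 4.
Conserve atomic number: Z + 31 = 33 + 0, so Z = 2.
A = 4 and Z = 2 is He-4 — an alpha particle.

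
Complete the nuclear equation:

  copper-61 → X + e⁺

Conserve mass number: 61 = A + 0, so A = 61.
Conserve atomic number: 29 = Z + 1, so Z = 28.
Z = 28 is nickel, so the species is nickel-61.

Ni-61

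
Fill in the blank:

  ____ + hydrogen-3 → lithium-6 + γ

Conserve mass number: A + 3 = 6 + 0, so A = 3.
Conserve atomic number: Z + 1 = 3 + 0, so Z = 2.
Z = 2 is helium, so the species is helium-3.

He-3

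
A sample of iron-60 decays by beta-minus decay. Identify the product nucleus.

Beta-minus decay: mass number changes by +0, atomic number by +1.
A: 60 = 60; Z: 26 + 1 = 27.
Z = 27 is cobalt, so the daughter is cobalt-60.

Co-60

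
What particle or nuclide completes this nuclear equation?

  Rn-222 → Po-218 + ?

Conserve mass number: 222 = 218 + A, so A = 4.
Conserve atomic number: 86 = 84 + Z, so Z = 2.
A = 4 and Z = 2 is He-4 — an alpha particle.

alpha particle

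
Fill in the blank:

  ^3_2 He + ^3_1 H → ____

Li-6

Conserve mass number: 3 + 3 = A, so A = 6.
Conserve atomic number: 2 + 1 = Z, so Z = 3.
Z = 3 is lithium, so the species is ^6_3 Li.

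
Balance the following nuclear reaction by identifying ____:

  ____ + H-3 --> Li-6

Conserve mass number: A + 3 = 6, so A = 3.
Conserve atomic number: Z + 1 = 3, so Z = 2.
Z = 2 is helium, so the species is He-3.

He-3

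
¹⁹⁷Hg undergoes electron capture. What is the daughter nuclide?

Electron capture: mass number changes by +0, atomic number by -1.
A: 197 = 197; Z: 80 − 1 = 79.
Z = 79 is gold, so the daughter is ¹⁹⁷Au.

Au-197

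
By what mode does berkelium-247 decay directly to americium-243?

ΔA = 243 − 247 = -4; ΔZ = 95 − 97 = -2.
A drops by 4 and Z drops by 2 — the signature of alpha emission.

alpha decay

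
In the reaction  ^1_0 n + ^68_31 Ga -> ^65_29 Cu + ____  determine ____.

alpha particle

Conserve mass number: 1 + 68 = 65 + A, so A = 4.
Conserve atomic number: 0 + 31 = 29 + Z, so Z = 2.
A = 4 and Z = 2 is ^4_2 He — an alpha particle.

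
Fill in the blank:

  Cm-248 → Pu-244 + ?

Conserve mass number: 248 = 244 + A, so A = 4.
Conserve atomic number: 96 = 94 + Z, so Z = 2.
A = 4 and Z = 2 is He-4 — an alpha particle.

alpha particle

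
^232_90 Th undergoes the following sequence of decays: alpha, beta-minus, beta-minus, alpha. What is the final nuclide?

Start: (A, Z) = (232, 90).
After α: (228, 88).
After β⁻: (228, 89).
After β⁻: (228, 90).
After α: (224, 88).
Z = 88 is radium.

Ra-224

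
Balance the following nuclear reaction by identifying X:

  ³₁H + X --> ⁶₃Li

Conserve mass number: 3 + A = 6, so A = 3.
Conserve atomic number: 1 + Z = 3, so Z = 2.
Z = 2 is helium, so the species is ³₂He.

He-3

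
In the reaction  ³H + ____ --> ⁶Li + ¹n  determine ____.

Conserve mass number: 3 + A = 6 + 1, so A = 4.
Conserve atomic number: 1 + Z = 3 + 0, so Z = 2.
A = 4 and Z = 2 is ⁴He — an alpha particle.

alpha particle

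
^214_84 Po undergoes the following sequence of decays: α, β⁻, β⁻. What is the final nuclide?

Po-210

Start: (A, Z) = (214, 84).
After α: (210, 82).
After β⁻: (210, 83).
After β⁻: (210, 84).
Z = 84 is polonium.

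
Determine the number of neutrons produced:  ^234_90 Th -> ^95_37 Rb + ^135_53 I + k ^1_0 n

4

Conserve mass number: 234 = 95 + 135 + k, so k = 234 − 230 = 4.
Check atomic number: 90 = 37 + 53 + 0 = 90. ✓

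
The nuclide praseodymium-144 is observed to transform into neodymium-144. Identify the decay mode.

beta-minus decay

ΔA = 144 − 144 = 0; ΔZ = 60 − 59 = +1.
A is unchanged and Z rises by 1 — a neutron has become a proton (β⁻ decay).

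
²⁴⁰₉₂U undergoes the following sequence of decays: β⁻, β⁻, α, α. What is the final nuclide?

Th-232

Start: (A, Z) = (240, 92).
After β⁻: (240, 93).
After β⁻: (240, 94).
After α: (236, 92).
After α: (232, 90).
Z = 90 is thorium.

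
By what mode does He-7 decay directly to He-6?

ΔA = 6 − 7 = -1; ΔZ = 2 − 2 = +0.
A drops by 1 with Z unchanged — a neutron was emitted.

neutron emission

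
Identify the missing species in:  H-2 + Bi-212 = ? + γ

Conserve mass number: 2 + 212 = A + 0, so A = 214.
Conserve atomic number: 1 + 83 = Z + 0, so Z = 84.
Z = 84 is polonium, so the species is Po-214.

Po-214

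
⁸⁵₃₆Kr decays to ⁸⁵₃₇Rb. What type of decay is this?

beta-minus decay

ΔA = 85 − 85 = 0; ΔZ = 37 − 36 = +1.
A is unchanged and Z rises by 1 — a neutron has become a proton (β⁻ decay).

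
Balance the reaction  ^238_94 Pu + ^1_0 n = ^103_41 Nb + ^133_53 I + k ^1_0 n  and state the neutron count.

Conserve mass number: 239 = 103 + 133 + k, so k = 239 − 236 = 3.
Check atomic number: 94 = 41 + 53 + 0 = 94. ✓

3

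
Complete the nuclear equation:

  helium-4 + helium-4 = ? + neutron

Conserve mass number: 4 + 4 = A + 1, so A = 7.
Conserve atomic number: 2 + 2 = Z + 0, so Z = 4.
Z = 4 is beryllium, so the species is beryllium-7.

Be-7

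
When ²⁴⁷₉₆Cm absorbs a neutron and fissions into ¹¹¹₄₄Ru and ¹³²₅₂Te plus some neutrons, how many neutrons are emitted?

5

Conserve mass number: 248 = 111 + 132 + k, so k = 248 − 243 = 5.
Check atomic number: 96 = 44 + 52 + 0 = 96. ✓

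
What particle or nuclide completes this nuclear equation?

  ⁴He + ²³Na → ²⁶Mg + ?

Conserve mass number: 4 + 23 = 26 + A, so A = 1.
Conserve atomic number: 2 + 11 = 12 + Z, so Z = 1.
A = 1 and Z = 1 is ¹H — a proton.

proton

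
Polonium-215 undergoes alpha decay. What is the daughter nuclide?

Alpha decay: mass number changes by -4, atomic number by -2.
A: 215 − 4 = 211; Z: 84 − 2 = 82.
Z = 82 is lead, so the daughter is lead-211.

Pb-211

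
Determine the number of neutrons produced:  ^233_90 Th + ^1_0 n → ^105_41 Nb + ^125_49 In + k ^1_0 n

Conserve mass number: 234 = 105 + 125 + k, so k = 234 − 230 = 4.
Check atomic number: 90 = 41 + 49 + 0 = 90. ✓

4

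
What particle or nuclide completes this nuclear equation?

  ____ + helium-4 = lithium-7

triton

Conserve mass number: A + 4 = 7, so A = 3.
Conserve atomic number: Z + 2 = 3, so Z = 1.
A = 3 and Z = 1 is hydrogen-3 — a triton.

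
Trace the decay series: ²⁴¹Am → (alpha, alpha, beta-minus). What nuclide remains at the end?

Start: (A, Z) = (241, 95).
After α: (237, 93).
After α: (233, 91).
After β⁻: (233, 92).
Z = 92 is uranium.

U-233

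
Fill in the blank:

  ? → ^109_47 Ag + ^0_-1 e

Conserve mass number: A = 109 + 0, so A = 109.
Conserve atomic number: Z = 47 − 1, so Z = 46.
Z = 46 is palladium, so the species is ^109_46 Pd.

Pd-109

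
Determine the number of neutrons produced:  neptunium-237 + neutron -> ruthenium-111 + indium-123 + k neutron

4

Conserve mass number: 238 = 111 + 123 + k, so k = 238 − 234 = 4.
Check atomic number: 93 = 44 + 49 + 0 = 93. ✓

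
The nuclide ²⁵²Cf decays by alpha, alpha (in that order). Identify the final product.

Start: (A, Z) = (252, 98).
After α: (248, 96).
After α: (244, 94).
Z = 94 is plutonium.

Pu-244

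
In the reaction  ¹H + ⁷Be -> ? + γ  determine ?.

B-8

Conserve mass number: 1 + 7 = A + 0, so A = 8.
Conserve atomic number: 1 + 4 = Z + 0, so Z = 5.
Z = 5 is boron, so the species is ⁸B.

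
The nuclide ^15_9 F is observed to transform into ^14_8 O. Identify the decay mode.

ΔA = 14 − 15 = -1; ΔZ = 8 − 9 = -1.
A drops by 1 and Z drops by 1 — a proton was emitted.

proton emission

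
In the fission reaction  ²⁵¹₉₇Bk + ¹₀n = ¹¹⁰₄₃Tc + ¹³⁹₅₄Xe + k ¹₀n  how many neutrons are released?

3

Conserve mass number: 252 = 110 + 139 + k, so k = 252 − 249 = 3.
Check atomic number: 97 = 43 + 54 + 0 = 97. ✓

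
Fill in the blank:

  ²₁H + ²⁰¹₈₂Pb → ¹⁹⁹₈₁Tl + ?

Conserve mass number: 2 + 201 = 199 + A, so A = 4.
Conserve atomic number: 1 + 82 = 81 + Z, so Z = 2.
A = 4 and Z = 2 is ⁴₂He — an alpha particle.

alpha particle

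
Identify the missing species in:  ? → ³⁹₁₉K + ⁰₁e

Conserve mass number: A = 39 + 0, so A = 39.
Conserve atomic number: Z = 19 + 1, so Z = 20.
Z = 20 is calcium, so the species is ³⁹₂₀Ca.

Ca-39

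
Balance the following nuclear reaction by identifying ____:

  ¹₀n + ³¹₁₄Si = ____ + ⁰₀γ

Conserve mass number: 1 + 31 = A + 0, so A = 32.
Conserve atomic number: 0 + 14 = Z + 0, so Z = 14.
Z = 14 is silicon, so the species is ³²₁₄Si.

Si-32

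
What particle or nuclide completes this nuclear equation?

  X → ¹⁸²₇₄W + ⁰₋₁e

Conserve mass number: A = 182 + 0, so A = 182.
Conserve atomic number: Z = 74 − 1, so Z = 73.
Z = 73 is tantalum, so the species is ¹⁸²₇₃Ta.

Ta-182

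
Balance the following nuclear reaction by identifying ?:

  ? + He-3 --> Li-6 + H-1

Conserve mass number: A + 3 = 6 + 1, so A = 4.
Conserve atomic number: Z + 2 = 3 + 1, so Z = 2.
A = 4 and Z = 2 is He-4 — an alpha particle.

alpha particle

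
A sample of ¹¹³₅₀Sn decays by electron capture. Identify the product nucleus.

In-113

Electron capture: mass number changes by +0, atomic number by -1.
A: 113 = 113; Z: 50 − 1 = 49.
Z = 49 is indium, so the daughter is ¹¹³₄₉In.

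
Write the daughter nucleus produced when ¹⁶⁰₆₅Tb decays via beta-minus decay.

Beta-minus decay: mass number changes by +0, atomic number by +1.
A: 160 = 160; Z: 65 + 1 = 66.
Z = 66 is dysprosium, so the daughter is ¹⁶⁰₆₆Dy.

Dy-160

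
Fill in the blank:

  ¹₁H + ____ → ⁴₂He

Conserve mass number: 1 + A = 4, so A = 3.
Conserve atomic number: 1 + Z = 2, so Z = 1.
A = 3 and Z = 1 is ³₁H — a triton.

triton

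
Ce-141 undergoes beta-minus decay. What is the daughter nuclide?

Pr-141

Beta-minus decay: mass number changes by +0, atomic number by +1.
A: 141 = 141; Z: 58 + 1 = 59.
Z = 59 is praseodymium, so the daughter is Pr-141.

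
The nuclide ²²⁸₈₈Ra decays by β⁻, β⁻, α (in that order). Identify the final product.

Start: (A, Z) = (228, 88).
After β⁻: (228, 89).
After β⁻: (228, 90).
After α: (224, 88).
Z = 88 is radium.

Ra-224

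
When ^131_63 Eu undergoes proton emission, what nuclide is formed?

Sm-130

Proton emission: mass number changes by -1, atomic number by -1.
A: 131 − 1 = 130; Z: 63 − 1 = 62.
Z = 62 is samarium, so the daughter is ^130_62 Sm.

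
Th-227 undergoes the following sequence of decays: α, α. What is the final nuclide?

Start: (A, Z) = (227, 90).
After α: (223, 88).
After α: (219, 86).
Z = 86 is radon.

Rn-219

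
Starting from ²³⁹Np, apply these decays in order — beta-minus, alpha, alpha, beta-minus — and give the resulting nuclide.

Start: (A, Z) = (239, 93).
After β⁻: (239, 94).
After α: (235, 92).
After α: (231, 90).
After β⁻: (231, 91).
Z = 91 is protactinium.

Pa-231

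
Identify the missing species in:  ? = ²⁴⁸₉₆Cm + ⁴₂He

Cf-252

Conserve mass number: A = 248 + 4, so A = 252.
Conserve atomic number: Z = 96 + 2, so Z = 98.
Z = 98 is californium, so the species is ²⁵²₉₈Cf.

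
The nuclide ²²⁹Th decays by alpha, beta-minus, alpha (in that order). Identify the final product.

Start: (A, Z) = (229, 90).
After α: (225, 88).
After β⁻: (225, 89).
After α: (221, 87).
Z = 87 is francium.

Fr-221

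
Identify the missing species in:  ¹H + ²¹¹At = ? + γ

Conserve mass number: 1 + 211 = A + 0, so A = 212.
Conserve atomic number: 1 + 85 = Z + 0, so Z = 86.
Z = 86 is radon, so the species is ²¹²Rn.

Rn-212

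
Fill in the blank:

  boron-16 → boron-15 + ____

neutron

Conserve mass number: 16 = 15 + A, so A = 1.
Conserve atomic number: 5 = 5 + Z, so Z = 0.
A = 1 and Z = 0 is neutron — a neutron.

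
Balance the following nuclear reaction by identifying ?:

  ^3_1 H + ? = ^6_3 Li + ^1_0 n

Conserve mass number: 3 + A = 6 + 1, so A = 4.
Conserve atomic number: 1 + Z = 3 + 0, so Z = 2.
A = 4 and Z = 2 is ^4_2 He — an alpha particle.

alpha particle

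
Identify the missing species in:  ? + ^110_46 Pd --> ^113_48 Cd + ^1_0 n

alpha particle

Conserve mass number: A + 110 = 113 + 1, so A = 4.
Conserve atomic number: Z + 46 = 48 + 0, so Z = 2.
A = 4 and Z = 2 is ^4_2 He — an alpha particle.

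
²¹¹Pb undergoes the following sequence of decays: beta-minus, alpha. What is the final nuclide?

Tl-207

Start: (A, Z) = (211, 82).
After β⁻: (211, 83).
After α: (207, 81).
Z = 81 is thallium.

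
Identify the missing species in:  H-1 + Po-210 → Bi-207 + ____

Conserve mass number: 1 + 210 = 207 + A, so A = 4.
Conserve atomic number: 1 + 84 = 83 + Z, so Z = 2.
A = 4 and Z = 2 is He-4 — an alpha particle.

alpha particle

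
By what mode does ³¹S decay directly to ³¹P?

beta-plus decay or electron capture

ΔA = 31 − 31 = 0; ΔZ = 15 − 16 = -1.
A is unchanged and Z drops by 1 — a proton has become a neutron (β⁺ emission or electron capture).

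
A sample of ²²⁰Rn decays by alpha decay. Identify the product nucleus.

Alpha decay: mass number changes by -4, atomic number by -2.
A: 220 − 4 = 216; Z: 86 − 2 = 84.
Z = 84 is polonium, so the daughter is ²¹⁶Po.

Po-216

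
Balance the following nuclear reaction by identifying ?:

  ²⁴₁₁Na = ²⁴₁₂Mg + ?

Conserve mass number: 24 = 24 + A, so A = 0.
Conserve atomic number: 11 = 12 + Z, so Z = -1.
A = 0 and Z = -1 is ⁰₋₁e — a beta-minus particle.

beta-minus particle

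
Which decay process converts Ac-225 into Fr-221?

ΔA = 221 − 225 = -4; ΔZ = 87 − 89 = -2.
A drops by 4 and Z drops by 2 — the signature of alpha emission.

alpha decay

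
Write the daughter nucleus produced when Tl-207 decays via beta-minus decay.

Pb-207

Beta-minus decay: mass number changes by +0, atomic number by +1.
A: 207 = 207; Z: 81 + 1 = 82.
Z = 82 is lead, so the daughter is Pb-207.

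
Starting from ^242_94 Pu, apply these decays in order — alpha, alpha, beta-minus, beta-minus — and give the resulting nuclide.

U-234

Start: (A, Z) = (242, 94).
After α: (238, 92).
After α: (234, 90).
After β⁻: (234, 91).
After β⁻: (234, 92).
Z = 92 is uranium.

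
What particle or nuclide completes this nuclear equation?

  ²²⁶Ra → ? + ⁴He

Conserve mass number: 226 = A + 4, so A = 222.
Conserve atomic number: 88 = Z + 2, so Z = 86.
Z = 86 is radon, so the species is ²²²Rn.

Rn-222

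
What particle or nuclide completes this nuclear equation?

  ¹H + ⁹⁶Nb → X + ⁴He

Zr-93

Conserve mass number: 1 + 96 = A + 4, so A = 93.
Conserve atomic number: 1 + 41 = Z + 2, so Z = 40.
Z = 40 is zirconium, so the species is ⁹³Zr.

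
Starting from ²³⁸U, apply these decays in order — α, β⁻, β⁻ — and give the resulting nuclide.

U-234

Start: (A, Z) = (238, 92).
After α: (234, 90).
After β⁻: (234, 91).
After β⁻: (234, 92).
Z = 92 is uranium.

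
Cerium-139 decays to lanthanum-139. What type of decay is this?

ΔA = 139 − 139 = 0; ΔZ = 57 − 58 = -1.
A is unchanged and Z drops by 1 — a proton has become a neutron (β⁺ emission or electron capture).

beta-plus decay or electron capture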